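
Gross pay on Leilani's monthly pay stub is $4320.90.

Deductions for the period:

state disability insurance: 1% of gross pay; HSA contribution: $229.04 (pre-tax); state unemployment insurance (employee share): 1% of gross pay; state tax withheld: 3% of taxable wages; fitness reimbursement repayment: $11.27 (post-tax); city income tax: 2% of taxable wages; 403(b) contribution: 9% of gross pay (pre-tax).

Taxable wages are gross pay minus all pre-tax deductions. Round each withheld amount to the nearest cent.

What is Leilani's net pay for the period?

$3420.14

HSA contribution: $229.04
403(b) contribution: $4320.90 × 0.09 = $388.88
Pre-tax total = $229.04 + $388.88 = $617.92
Taxable wages = $4320.90 − $617.92 = $3702.98
City income tax: $3702.98 × 0.02 = $74.06
State tax withheld: $3702.98 × 0.03 = $111.09
State disability insurance: $4320.90 × 0.01 = $43.21
State unemployment insurance (employee share): $4320.90 × 0.01 = $43.21
Fitness reimbursement repayment: $11.27
Total deductions = $229.04 + $388.88 + $74.06 + $111.09 + $43.21 + $43.21 + $11.27 = $900.76
Net pay = $4320.90 − $900.76 = $3420.14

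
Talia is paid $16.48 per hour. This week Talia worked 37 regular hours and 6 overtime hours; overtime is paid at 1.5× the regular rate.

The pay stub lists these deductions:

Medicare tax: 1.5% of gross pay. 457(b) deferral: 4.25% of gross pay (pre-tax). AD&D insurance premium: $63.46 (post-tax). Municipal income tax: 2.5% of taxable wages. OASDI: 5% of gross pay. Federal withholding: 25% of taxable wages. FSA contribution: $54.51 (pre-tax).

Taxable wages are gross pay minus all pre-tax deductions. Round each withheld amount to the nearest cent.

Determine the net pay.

$374.00

Regular pay: 37 × $16.48 = $609.76
Overtime pay: 6 × $16.48 × 1.5 = $148.32
Gross pay = $609.76 + $148.32 = $758.08
457(b) deferral: $758.08 × 0.0425 = $32.22
FSA contribution: $54.51
Pre-tax total = $32.22 + $54.51 = $86.73
Taxable wages = $758.08 − $86.73 = $671.35
Municipal income tax: $671.35 × 0.025 = $16.78
Federal withholding: $671.35 × 0.25 = $167.84
OASDI: $758.08 × 0.05 = $37.90
Medicare tax: $758.08 × 0.015 = $11.37
AD&D insurance premium: $63.46
Total deductions = $32.22 + $54.51 + $16.78 + $167.84 + $37.90 + $11.37 + $63.46 = $384.08
Net pay = $758.08 − $384.08 = $374.00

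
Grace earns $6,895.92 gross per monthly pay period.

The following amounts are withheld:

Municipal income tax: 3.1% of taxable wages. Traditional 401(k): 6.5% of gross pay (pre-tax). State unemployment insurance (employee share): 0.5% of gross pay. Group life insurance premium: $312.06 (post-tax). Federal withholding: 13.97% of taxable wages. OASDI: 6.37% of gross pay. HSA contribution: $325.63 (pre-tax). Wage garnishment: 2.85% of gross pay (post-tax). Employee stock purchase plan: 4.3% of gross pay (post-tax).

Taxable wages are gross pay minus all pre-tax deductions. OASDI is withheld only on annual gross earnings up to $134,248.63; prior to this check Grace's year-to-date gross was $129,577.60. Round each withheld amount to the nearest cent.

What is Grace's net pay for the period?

Traditional 401(k): $6,895.92 × 0.065 = $448.23
HSA contribution: $325.63
Pre-tax total = $448.23 + $325.63 = $773.86
Taxable wages = $6,895.92 − $773.86 = $6,122.06
Municipal income tax: $6,122.06 × 0.031 = $189.78
Federal withholding: $6,122.06 × 0.1397 = $855.25
OASDI: only $134,248.63 − $129,577.60 = $4,671.03 of this check is subject → $4,671.03 × 0.0637 = $297.54
State unemployment insurance (employee share): $6,895.92 × 0.005 = $34.48
Employee stock purchase plan: $6,895.92 × 0.043 = $296.52
Wage garnishment: $6,895.92 × 0.0285 = $196.53
Group life insurance premium: $312.06
Total deductions = $448.23 + $325.63 + $189.78 + $855.25 + $297.54 + $34.48 + $296.52 + $196.53 + $312.06 = $2,956.02
Net pay = $6,895.92 − $2,956.02 = $3,939.90

$3,939.90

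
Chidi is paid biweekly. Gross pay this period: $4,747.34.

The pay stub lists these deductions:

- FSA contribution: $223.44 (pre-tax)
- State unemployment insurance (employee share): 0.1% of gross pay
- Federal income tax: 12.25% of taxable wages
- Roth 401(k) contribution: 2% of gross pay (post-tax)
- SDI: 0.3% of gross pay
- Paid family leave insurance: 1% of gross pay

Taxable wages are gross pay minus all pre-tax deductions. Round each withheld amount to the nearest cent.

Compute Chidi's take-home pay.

FSA contribution: $223.44
Taxable wages = $4,747.34 − $223.44 = $4,523.90
Federal income tax: $4,523.90 × 0.1225 = $554.18
Paid family leave insurance: $4,747.34 × 0.01 = $47.47
SDI: $4,747.34 × 0.003 = $14.24
State unemployment insurance (employee share): $4,747.34 × 0.001 = $4.75
Roth 401(k) contribution: $4,747.34 × 0.02 = $94.95
Total deductions = $223.44 + $554.18 + $47.47 + $14.24 + $4.75 + $94.95 = $939.03
Net pay = $4,747.34 − $939.03 = $3,808.31

$3,808.31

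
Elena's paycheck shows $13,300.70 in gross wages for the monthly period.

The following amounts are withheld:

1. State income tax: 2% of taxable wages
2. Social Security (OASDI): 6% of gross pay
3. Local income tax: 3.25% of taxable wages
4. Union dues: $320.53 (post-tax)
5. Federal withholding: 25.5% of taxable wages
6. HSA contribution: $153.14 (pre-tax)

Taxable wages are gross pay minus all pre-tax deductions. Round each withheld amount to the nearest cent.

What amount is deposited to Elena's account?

$7,986.11

HSA contribution: $153.14
Taxable wages = $13,300.70 − $153.14 = $13,147.56
Local income tax: $13,147.56 × 0.0325 = $427.30
Federal withholding: $13,147.56 × 0.255 = $3,352.63
State income tax: $13,147.56 × 0.02 = $262.95
Social Security (OASDI): $13,300.70 × 0.06 = $798.04
Union dues: $320.53
Total deductions = $153.14 + $427.30 + $3,352.63 + $262.95 + $798.04 + $320.53 = $5,314.59
Net pay = $13,300.70 − $5,314.59 = $7,986.11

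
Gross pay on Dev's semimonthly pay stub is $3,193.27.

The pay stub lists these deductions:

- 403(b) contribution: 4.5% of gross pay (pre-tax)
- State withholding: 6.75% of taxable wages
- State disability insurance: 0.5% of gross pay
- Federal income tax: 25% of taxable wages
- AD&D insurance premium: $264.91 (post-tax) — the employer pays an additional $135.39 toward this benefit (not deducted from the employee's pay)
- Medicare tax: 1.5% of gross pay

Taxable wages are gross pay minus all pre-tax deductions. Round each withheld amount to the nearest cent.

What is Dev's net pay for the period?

$1,752.55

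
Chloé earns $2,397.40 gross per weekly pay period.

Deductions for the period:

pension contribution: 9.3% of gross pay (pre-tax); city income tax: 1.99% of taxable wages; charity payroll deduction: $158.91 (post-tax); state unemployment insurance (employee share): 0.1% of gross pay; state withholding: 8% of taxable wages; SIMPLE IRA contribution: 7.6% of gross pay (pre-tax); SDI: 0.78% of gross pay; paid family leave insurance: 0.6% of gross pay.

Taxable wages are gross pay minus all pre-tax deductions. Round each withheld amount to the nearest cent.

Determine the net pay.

$1,598.82

Pension contribution: $2,397.40 × 0.093 = $222.96
SIMPLE IRA contribution: $2,397.40 × 0.076 = $182.20
Pre-tax total = $222.96 + $182.20 = $405.16
Taxable wages = $2,397.40 − $405.16 = $1,992.24
City income tax: $1,992.24 × 0.0199 = $39.65
State withholding: $1,992.24 × 0.08 = $159.38
SDI: $2,397.40 × 0.0078 = $18.70
Paid family leave insurance: $2,397.40 × 0.006 = $14.38
State unemployment insurance (employee share): $2,397.40 × 0.001 = $2.40
Charity payroll deduction: $158.91
Total deductions = $222.96 + $182.20 + $39.65 + $159.38 + $18.70 + $14.38 + $2.40 + $158.91 = $798.58
Net pay = $2,397.40 − $798.58 = $1,598.82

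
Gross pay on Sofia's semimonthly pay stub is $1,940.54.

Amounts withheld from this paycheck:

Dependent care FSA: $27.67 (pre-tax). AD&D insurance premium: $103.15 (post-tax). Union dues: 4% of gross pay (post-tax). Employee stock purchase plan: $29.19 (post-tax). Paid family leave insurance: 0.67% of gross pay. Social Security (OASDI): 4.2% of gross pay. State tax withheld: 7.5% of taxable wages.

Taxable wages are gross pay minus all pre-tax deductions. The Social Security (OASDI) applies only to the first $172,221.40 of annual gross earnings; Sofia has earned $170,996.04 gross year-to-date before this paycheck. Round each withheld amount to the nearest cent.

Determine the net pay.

$1,494.97

Dependent care FSA: $27.67
Taxable wages = $1,940.54 − $27.67 = $1,912.87
State tax withheld: $1,912.87 × 0.075 = $143.47
Social Security (OASDI): only $172,221.40 − $170,996.04 = $1,225.36 of this check is subject → $1,225.36 × 0.042 = $51.47
Paid family leave insurance: $1,940.54 × 0.0067 = $13.00
AD&D insurance premium: $103.15
Union dues: $1,940.54 × 0.04 = $77.62
Employee stock purchase plan: $29.19
Total deductions = $27.67 + $143.47 + $51.47 + $13.00 + $103.15 + $77.62 + $29.19 = $445.57
Net pay = $1,940.54 − $445.57 = $1,494.97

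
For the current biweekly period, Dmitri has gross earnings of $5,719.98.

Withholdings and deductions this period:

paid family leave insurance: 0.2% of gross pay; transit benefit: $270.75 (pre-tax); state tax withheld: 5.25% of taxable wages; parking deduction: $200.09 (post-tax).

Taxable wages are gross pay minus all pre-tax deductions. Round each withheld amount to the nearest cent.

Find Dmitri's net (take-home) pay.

$4,951.62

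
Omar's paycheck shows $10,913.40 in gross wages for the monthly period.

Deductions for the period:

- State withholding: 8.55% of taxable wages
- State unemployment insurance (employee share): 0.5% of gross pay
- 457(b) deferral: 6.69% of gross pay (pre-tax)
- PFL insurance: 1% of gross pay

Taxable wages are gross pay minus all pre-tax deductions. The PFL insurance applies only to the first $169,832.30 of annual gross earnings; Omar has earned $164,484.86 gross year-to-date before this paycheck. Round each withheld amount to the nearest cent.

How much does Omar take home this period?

$9,204.58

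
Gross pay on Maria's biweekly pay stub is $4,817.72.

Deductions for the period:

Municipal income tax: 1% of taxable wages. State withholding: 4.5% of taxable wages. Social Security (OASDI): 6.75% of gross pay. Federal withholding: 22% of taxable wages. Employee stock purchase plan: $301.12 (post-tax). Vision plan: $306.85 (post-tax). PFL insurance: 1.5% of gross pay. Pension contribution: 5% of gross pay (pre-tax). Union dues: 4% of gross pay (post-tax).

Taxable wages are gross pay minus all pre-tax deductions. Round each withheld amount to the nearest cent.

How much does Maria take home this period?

$2,120.05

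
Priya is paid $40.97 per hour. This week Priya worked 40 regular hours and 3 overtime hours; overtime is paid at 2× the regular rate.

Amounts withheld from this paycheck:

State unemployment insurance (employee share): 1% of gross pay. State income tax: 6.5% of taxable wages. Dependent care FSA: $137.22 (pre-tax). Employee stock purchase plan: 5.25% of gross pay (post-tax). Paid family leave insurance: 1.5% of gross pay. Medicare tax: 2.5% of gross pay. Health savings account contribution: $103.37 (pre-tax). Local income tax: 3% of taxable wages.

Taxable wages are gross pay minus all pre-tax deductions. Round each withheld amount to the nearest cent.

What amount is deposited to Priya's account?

Regular pay: 40 × $40.97 = $1,638.80
Overtime pay: 3 × $40.97 × 2 = $245.82
Gross pay = $1,638.80 + $245.82 = $1,884.62
Dependent care FSA: $137.22
Health savings account contribution: $103.37
Pre-tax total = $137.22 + $103.37 = $240.59
Taxable wages = $1,884.62 − $240.59 = $1,644.03
Local income tax: $1,644.03 × 0.03 = $49.32
State income tax: $1,644.03 × 0.065 = $106.86
State unemployment insurance (employee share): $1,884.62 × 0.01 = $18.85
Medicare tax: $1,884.62 × 0.025 = $47.12
Paid family leave insurance: $1,884.62 × 0.015 = $28.27
Employee stock purchase plan: $1,884.62 × 0.0525 = $98.94
Total deductions = $137.22 + $103.37 + $49.32 + $106.86 + $18.85 + $47.12 + $28.27 + $98.94 = $589.95
Net pay = $1,884.62 − $589.95 = $1,294.67

$1,294.67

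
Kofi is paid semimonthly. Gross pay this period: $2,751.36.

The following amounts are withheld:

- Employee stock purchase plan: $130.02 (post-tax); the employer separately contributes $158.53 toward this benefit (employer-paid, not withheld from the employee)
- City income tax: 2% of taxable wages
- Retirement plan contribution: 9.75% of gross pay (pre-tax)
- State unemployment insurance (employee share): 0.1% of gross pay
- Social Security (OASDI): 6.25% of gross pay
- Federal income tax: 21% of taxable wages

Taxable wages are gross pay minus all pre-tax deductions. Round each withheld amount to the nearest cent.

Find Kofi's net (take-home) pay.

$1,607.26

Retirement plan contribution: $2,751.36 × 0.0975 = $268.26
Taxable wages = $2,751.36 − $268.26 = $2,483.10
City income tax: $2,483.10 × 0.02 = $49.66
Federal income tax: $2,483.10 × 0.21 = $521.45
State unemployment insurance (employee share): $2,751.36 × 0.001 = $2.75
Social Security (OASDI): $2,751.36 × 0.0625 = $171.96
Employee stock purchase plan: $130.02
(Employer's $158.53 toward employee stock purchase plan is not withheld from the employee.)
Total deductions = $268.26 + $49.66 + $521.45 + $2.75 + $171.96 + $130.02 = $1,144.10
Net pay = $2,751.36 − $1,144.10 = $1,607.26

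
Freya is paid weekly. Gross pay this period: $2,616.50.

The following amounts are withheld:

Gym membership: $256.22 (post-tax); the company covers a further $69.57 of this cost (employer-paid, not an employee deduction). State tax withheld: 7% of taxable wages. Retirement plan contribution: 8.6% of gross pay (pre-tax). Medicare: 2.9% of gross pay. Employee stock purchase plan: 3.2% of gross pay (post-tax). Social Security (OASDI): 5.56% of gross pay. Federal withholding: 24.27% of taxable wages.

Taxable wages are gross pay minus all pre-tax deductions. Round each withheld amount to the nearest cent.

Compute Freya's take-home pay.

$1,082.36

Retirement plan contribution: $2,616.50 × 0.086 = $225.02
Taxable wages = $2,616.50 − $225.02 = $2,391.48
Federal withholding: $2,391.48 × 0.2427 = $580.41
State tax withheld: $2,391.48 × 0.07 = $167.40
Social Security (OASDI): $2,616.50 × 0.0556 = $145.48
Medicare: $2,616.50 × 0.029 = $75.88
Employee stock purchase plan: $2,616.50 × 0.032 = $83.73
Gym membership: $256.22
(Employer's $69.57 toward gym membership is not withheld from the employee.)
Total deductions = $225.02 + $580.41 + $167.40 + $145.48 + $75.88 + $83.73 + $256.22 = $1,534.14
Net pay = $2,616.50 − $1,534.14 = $1,082.36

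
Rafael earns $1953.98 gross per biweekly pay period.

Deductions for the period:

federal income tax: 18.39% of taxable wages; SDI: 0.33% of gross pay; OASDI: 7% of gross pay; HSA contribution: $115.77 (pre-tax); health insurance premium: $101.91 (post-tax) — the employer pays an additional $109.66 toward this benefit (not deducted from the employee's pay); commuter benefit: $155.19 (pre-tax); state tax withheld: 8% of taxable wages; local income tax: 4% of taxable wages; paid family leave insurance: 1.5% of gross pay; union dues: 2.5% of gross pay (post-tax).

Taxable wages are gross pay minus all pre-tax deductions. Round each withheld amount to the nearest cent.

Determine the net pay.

Commuter benefit: $155.19
HSA contribution: $115.77
Pre-tax total = $155.19 + $115.77 = $270.96
Taxable wages = $1953.98 − $270.96 = $1683.02
State tax withheld: $1683.02 × 0.08 = $134.64
Local income tax: $1683.02 × 0.04 = $67.32
Federal income tax: $1683.02 × 0.1839 = $309.51
SDI: $1953.98 × 0.0033 = $6.45
Paid family leave insurance: $1953.98 × 0.015 = $29.31
OASDI: $1953.98 × 0.07 = $136.78
Union dues: $1953.98 × 0.025 = $48.85
Health insurance premium: $101.91
(Employer's $109.66 toward health insurance premium is not withheld from the employee.)
Total deductions = $155.19 + $115.77 + $134.64 + $67.32 + $309.51 + $6.45 + $29.31 + $136.78 + $48.85 + $101.91 = $1105.73
Net pay = $1953.98 − $1105.73 = $848.25

$848.25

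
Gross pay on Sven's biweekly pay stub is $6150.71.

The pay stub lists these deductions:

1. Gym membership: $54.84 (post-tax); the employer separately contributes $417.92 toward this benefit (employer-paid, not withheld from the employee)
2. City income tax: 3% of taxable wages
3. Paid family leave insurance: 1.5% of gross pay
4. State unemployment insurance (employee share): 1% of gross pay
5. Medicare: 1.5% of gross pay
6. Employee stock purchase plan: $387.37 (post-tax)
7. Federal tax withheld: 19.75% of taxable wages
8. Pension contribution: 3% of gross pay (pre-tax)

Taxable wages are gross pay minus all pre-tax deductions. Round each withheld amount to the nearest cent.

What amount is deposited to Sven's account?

$3920.64

Pension contribution: $6150.71 × 0.03 = $184.52
Taxable wages = $6150.71 − $184.52 = $5966.19
Federal tax withheld: $5966.19 × 0.1975 = $1178.32
City income tax: $5966.19 × 0.03 = $178.99
State unemployment insurance (employee share): $6150.71 × 0.01 = $61.51
Paid family leave insurance: $6150.71 × 0.015 = $92.26
Medicare: $6150.71 × 0.015 = $92.26
Gym membership: $54.84
Employee stock purchase plan: $387.37
(Employer's $417.92 toward gym membership is not withheld from the employee.)
Total deductions = $184.52 + $1178.32 + $178.99 + $61.51 + $92.26 + $92.26 + $54.84 + $387.37 = $2230.07
Net pay = $6150.71 − $2230.07 = $3920.64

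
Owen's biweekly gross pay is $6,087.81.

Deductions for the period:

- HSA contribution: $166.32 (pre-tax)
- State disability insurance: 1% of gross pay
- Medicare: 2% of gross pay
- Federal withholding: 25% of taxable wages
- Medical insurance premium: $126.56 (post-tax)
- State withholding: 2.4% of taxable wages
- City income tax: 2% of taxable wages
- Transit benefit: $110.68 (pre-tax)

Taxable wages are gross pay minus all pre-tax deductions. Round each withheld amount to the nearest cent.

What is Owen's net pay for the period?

$3,793.23

Transit benefit: $110.68
HSA contribution: $166.32
Pre-tax total = $110.68 + $166.32 = $277.00
Taxable wages = $6,087.81 − $277.00 = $5,810.81
State withholding: $5,810.81 × 0.024 = $139.46
Federal withholding: $5,810.81 × 0.25 = $1,452.70
City income tax: $5,810.81 × 0.02 = $116.22
State disability insurance: $6,087.81 × 0.01 = $60.88
Medicare: $6,087.81 × 0.02 = $121.76
Medical insurance premium: $126.56
Total deductions = $110.68 + $166.32 + $139.46 + $1,452.70 + $116.22 + $60.88 + $121.76 + $126.56 = $2,294.58
Net pay = $6,087.81 − $2,294.58 = $3,793.23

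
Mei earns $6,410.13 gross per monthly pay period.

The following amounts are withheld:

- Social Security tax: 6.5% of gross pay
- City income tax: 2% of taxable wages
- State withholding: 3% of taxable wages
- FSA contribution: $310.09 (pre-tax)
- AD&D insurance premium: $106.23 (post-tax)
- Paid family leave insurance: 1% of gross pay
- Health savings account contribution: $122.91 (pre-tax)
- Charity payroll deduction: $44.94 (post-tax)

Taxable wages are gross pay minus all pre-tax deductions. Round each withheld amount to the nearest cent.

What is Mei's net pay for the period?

$5,046.35

FSA contribution: $310.09
Health savings account contribution: $122.91
Pre-tax total = $310.09 + $122.91 = $433.00
Taxable wages = $6,410.13 − $433.00 = $5,977.13
City income tax: $5,977.13 × 0.02 = $119.54
State withholding: $5,977.13 × 0.03 = $179.31
Paid family leave insurance: $6,410.13 × 0.01 = $64.10
Social Security tax: $6,410.13 × 0.065 = $416.66
Charity payroll deduction: $44.94
AD&D insurance premium: $106.23
Total deductions = $310.09 + $122.91 + $119.54 + $179.31 + $64.10 + $416.66 + $44.94 + $106.23 = $1,363.78
Net pay = $6,410.13 − $1,363.78 = $5,046.35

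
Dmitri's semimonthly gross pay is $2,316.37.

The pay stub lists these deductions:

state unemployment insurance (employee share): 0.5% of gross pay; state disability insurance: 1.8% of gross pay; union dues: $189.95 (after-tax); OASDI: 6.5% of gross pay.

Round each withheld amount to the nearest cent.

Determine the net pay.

OASDI: $2,316.37 × 0.065 = $150.56
State unemployment insurance (employee share): $2,316.37 × 0.005 = $11.58
State disability insurance: $2,316.37 × 0.018 = $41.69
Union dues: $189.95
Total deductions = $150.56 + $11.58 + $41.69 + $189.95 = $393.78
Net pay = $2,316.37 − $393.78 = $1,922.59

$1,922.59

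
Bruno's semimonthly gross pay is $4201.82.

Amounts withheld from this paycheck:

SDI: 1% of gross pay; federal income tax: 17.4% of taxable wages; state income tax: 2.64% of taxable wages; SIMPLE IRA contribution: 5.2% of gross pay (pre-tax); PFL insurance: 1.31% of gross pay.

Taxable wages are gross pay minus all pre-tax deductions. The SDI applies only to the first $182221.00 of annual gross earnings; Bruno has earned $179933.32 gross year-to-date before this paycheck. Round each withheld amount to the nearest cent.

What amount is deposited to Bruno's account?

SIMPLE IRA contribution: $4201.82 × 0.052 = $218.49
Taxable wages = $4201.82 − $218.49 = $3983.33
Federal income tax: $3983.33 × 0.174 = $693.10
State income tax: $3983.33 × 0.0264 = $105.16
PFL insurance: $4201.82 × 0.0131 = $55.04
SDI: only $182221.00 − $179933.32 = $2287.68 of this check is subject → $2287.68 × 0.01 = $22.88
Total deductions = $218.49 + $693.10 + $105.16 + $55.04 + $22.88 = $1094.67
Net pay = $4201.82 − $1094.67 = $3107.15

$3107.15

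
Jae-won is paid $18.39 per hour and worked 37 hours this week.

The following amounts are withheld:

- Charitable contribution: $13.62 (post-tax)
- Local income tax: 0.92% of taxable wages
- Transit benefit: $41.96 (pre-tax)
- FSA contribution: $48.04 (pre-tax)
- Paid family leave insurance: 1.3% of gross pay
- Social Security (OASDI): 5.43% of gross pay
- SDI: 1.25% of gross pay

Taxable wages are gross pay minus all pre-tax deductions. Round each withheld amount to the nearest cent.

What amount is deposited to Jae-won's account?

$517.07

Gross pay: 37 × $18.39 = $680.43
FSA contribution: $48.04
Transit benefit: $41.96
Pre-tax total = $48.04 + $41.96 = $90.00
Taxable wages = $680.43 − $90.00 = $590.43
Local income tax: $590.43 × 0.0092 = $5.43
SDI: $680.43 × 0.0125 = $8.51
Social Security (OASDI): $680.43 × 0.0543 = $36.95
Paid family leave insurance: $680.43 × 0.013 = $8.85
Charitable contribution: $13.62
Total deductions = $48.04 + $41.96 + $5.43 + $8.51 + $36.95 + $8.85 + $13.62 = $163.36
Net pay = $680.43 − $163.36 = $517.07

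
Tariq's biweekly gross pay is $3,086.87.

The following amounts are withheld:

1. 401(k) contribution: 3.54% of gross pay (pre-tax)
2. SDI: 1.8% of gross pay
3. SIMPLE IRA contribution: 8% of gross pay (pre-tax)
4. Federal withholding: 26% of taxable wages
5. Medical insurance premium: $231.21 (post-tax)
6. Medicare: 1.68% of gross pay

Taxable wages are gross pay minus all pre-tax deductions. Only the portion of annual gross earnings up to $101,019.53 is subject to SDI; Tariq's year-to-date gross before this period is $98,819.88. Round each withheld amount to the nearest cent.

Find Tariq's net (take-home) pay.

$1,698.01

401(k) contribution: $3,086.87 × 0.0354 = $109.28
SIMPLE IRA contribution: $3,086.87 × 0.08 = $246.95
Pre-tax total = $109.28 + $246.95 = $356.23
Taxable wages = $3,086.87 − $356.23 = $2,730.64
Federal withholding: $2,730.64 × 0.26 = $709.97
SDI: only $101,019.53 − $98,819.88 = $2,199.65 of this check is subject → $2,199.65 × 0.018 = $39.59
Medicare: $3,086.87 × 0.0168 = $51.86
Medical insurance premium: $231.21
Total deductions = $109.28 + $246.95 + $709.97 + $39.59 + $51.86 + $231.21 = $1,388.86
Net pay = $3,086.87 − $1,388.86 = $1,698.01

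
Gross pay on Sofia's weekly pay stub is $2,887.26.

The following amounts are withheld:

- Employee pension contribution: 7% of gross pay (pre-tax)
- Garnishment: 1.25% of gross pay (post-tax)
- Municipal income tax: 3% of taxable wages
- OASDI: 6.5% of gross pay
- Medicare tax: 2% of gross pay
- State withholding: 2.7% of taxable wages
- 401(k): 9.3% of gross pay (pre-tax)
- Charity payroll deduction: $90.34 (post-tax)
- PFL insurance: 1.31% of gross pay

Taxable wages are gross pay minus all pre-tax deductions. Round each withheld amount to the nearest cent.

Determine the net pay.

$1,869.21

401(k): $2,887.26 × 0.093 = $268.52
Employee pension contribution: $2,887.26 × 0.07 = $202.11
Pre-tax total = $268.52 + $202.11 = $470.63
Taxable wages = $2,887.26 − $470.63 = $2,416.63
Municipal income tax: $2,416.63 × 0.03 = $72.50
State withholding: $2,416.63 × 0.027 = $65.25
OASDI: $2,887.26 × 0.065 = $187.67
Medicare tax: $2,887.26 × 0.02 = $57.75
PFL insurance: $2,887.26 × 0.0131 = $37.82
Charity payroll deduction: $90.34
Garnishment: $2,887.26 × 0.0125 = $36.09
Total deductions = $268.52 + $202.11 + $72.50 + $65.25 + $187.67 + $57.75 + $37.82 + $90.34 + $36.09 = $1,018.05
Net pay = $2,887.26 − $1,018.05 = $1,869.21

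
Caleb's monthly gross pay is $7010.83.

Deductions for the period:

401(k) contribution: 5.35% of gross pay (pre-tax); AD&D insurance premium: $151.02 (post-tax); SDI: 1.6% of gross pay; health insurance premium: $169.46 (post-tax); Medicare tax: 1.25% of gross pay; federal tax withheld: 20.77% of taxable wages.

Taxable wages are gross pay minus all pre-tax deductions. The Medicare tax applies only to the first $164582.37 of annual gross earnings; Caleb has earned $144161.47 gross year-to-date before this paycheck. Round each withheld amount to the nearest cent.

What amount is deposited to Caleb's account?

401(k) contribution: $7010.83 × 0.0535 = $375.08
Taxable wages = $7010.83 − $375.08 = $6635.75
Federal tax withheld: $6635.75 × 0.2077 = $1378.25
Medicare tax: cap not yet reached, full $7010.83 is subject → $7010.83 × 0.0125 = $87.64
SDI: $7010.83 × 0.016 = $112.17
Health insurance premium: $169.46
AD&D insurance premium: $151.02
Total deductions = $375.08 + $1378.25 + $87.64 + $112.17 + $169.46 + $151.02 = $2273.62
Net pay = $7010.83 − $2273.62 = $4737.21

$4737.21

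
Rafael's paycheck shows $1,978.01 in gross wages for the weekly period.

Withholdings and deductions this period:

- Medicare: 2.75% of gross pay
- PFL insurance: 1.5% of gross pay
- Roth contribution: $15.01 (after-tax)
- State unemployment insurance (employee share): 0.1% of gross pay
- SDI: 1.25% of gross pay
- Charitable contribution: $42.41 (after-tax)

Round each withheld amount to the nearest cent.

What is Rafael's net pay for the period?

$1,809.81

Medicare: $1,978.01 × 0.0275 = $54.40
State unemployment insurance (employee share): $1,978.01 × 0.001 = $1.98
SDI: $1,978.01 × 0.0125 = $24.73
PFL insurance: $1,978.01 × 0.015 = $29.67
Charitable contribution: $42.41
Roth contribution: $15.01
Total deductions = $54.40 + $1.98 + $24.73 + $29.67 + $42.41 + $15.01 = $168.20
Net pay = $1,978.01 − $168.20 = $1,809.81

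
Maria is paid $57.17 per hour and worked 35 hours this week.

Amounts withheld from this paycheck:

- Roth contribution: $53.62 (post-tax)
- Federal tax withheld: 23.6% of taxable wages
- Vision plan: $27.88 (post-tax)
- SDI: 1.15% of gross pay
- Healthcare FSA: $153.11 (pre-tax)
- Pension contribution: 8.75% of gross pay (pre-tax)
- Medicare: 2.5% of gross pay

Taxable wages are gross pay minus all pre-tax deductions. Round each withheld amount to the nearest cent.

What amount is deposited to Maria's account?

$1123.46

Gross pay: 35 × $57.17 = $2000.95
Pension contribution: $2000.95 × 0.0875 = $175.08
Healthcare FSA: $153.11
Pre-tax total = $175.08 + $153.11 = $328.19
Taxable wages = $2000.95 − $328.19 = $1672.76
Federal tax withheld: $1672.76 × 0.236 = $394.77
SDI: $2000.95 × 0.0115 = $23.01
Medicare: $2000.95 × 0.025 = $50.02
Roth contribution: $53.62
Vision plan: $27.88
Total deductions = $175.08 + $153.11 + $394.77 + $23.01 + $50.02 + $53.62 + $27.88 = $877.49
Net pay = $2000.95 − $877.49 = $1123.46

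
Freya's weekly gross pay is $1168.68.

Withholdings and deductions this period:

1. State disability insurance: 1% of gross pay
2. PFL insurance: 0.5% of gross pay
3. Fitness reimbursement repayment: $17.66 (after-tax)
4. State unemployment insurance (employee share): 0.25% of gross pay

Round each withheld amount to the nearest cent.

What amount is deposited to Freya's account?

$1130.57

State disability insurance: $1168.68 × 0.01 = $11.69
State unemployment insurance (employee share): $1168.68 × 0.0025 = $2.92
PFL insurance: $1168.68 × 0.005 = $5.84
Fitness reimbursement repayment: $17.66
Total deductions = $11.69 + $2.92 + $5.84 + $17.66 = $38.11
Net pay = $1168.68 − $38.11 = $1130.57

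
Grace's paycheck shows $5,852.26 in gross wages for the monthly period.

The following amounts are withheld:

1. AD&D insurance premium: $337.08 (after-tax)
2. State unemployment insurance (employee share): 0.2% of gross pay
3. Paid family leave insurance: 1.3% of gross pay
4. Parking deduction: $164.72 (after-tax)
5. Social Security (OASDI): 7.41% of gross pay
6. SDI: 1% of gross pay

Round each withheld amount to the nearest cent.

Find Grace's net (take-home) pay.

$4,770.51

Paid family leave insurance: $5,852.26 × 0.013 = $76.08
State unemployment insurance (employee share): $5,852.26 × 0.002 = $11.70
SDI: $5,852.26 × 0.01 = $58.52
Social Security (OASDI): $5,852.26 × 0.0741 = $433.65
AD&D insurance premium: $337.08
Parking deduction: $164.72
Total deductions = $76.08 + $11.70 + $58.52 + $433.65 + $337.08 + $164.72 = $1,081.75
Net pay = $5,852.26 − $1,081.75 = $4,770.51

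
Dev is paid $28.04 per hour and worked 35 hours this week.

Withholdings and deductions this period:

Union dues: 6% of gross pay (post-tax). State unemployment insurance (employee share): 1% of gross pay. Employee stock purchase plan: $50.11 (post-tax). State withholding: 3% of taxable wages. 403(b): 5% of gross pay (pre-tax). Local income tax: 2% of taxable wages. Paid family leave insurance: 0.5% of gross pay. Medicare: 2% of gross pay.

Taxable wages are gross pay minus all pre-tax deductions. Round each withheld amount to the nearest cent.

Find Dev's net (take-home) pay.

$742.37

Gross pay: 35 × $28.04 = $981.40
403(b): $981.40 × 0.05 = $49.07
Taxable wages = $981.40 − $49.07 = $932.33
Local income tax: $932.33 × 0.02 = $18.65
State withholding: $932.33 × 0.03 = $27.97
Medicare: $981.40 × 0.02 = $19.63
State unemployment insurance (employee share): $981.40 × 0.01 = $9.81
Paid family leave insurance: $981.40 × 0.005 = $4.91
Employee stock purchase plan: $50.11
Union dues: $981.40 × 0.06 = $58.88
Total deductions = $49.07 + $18.65 + $27.97 + $19.63 + $9.81 + $4.91 + $50.11 + $58.88 = $239.03
Net pay = $981.40 − $239.03 = $742.37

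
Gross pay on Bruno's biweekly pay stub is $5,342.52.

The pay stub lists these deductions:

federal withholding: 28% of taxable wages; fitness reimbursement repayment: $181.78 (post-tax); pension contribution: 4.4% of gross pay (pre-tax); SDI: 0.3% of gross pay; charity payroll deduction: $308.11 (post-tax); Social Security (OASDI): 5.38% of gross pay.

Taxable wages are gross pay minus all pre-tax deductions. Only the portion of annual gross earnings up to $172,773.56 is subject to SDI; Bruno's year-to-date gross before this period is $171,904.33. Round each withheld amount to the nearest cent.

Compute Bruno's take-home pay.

Pension contribution: $5,342.52 × 0.044 = $235.07
Taxable wages = $5,342.52 − $235.07 = $5,107.45
Federal withholding: $5,107.45 × 0.28 = $1,430.09
Social Security (OASDI): $5,342.52 × 0.0538 = $287.43
SDI: only $172,773.56 − $171,904.33 = $869.23 of this check is subject → $869.23 × 0.003 = $2.61
Fitness reimbursement repayment: $181.78
Charity payroll deduction: $308.11
Total deductions = $235.07 + $1,430.09 + $287.43 + $2.61 + $181.78 + $308.11 = $2,445.09
Net pay = $5,342.52 − $2,445.09 = $2,897.43

$2,897.43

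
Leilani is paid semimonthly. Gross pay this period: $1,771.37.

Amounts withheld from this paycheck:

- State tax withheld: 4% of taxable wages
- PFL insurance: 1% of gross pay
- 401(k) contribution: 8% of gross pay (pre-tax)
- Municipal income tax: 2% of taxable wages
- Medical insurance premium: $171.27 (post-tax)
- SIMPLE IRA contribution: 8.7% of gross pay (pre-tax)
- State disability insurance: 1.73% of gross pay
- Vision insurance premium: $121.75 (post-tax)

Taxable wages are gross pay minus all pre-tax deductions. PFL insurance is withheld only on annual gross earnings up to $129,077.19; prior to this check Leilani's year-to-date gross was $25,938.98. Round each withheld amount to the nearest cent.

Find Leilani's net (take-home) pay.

$1,045.65

401(k) contribution: $1,771.37 × 0.08 = $141.71
SIMPLE IRA contribution: $1,771.37 × 0.087 = $154.11
Pre-tax total = $141.71 + $154.11 = $295.82
Taxable wages = $1,771.37 − $295.82 = $1,475.55
Municipal income tax: $1,475.55 × 0.02 = $29.51
State tax withheld: $1,475.55 × 0.04 = $59.02
PFL insurance: cap not yet reached, full $1,771.37 is subject → $1,771.37 × 0.01 = $17.71
State disability insurance: $1,771.37 × 0.0173 = $30.64
Vision insurance premium: $121.75
Medical insurance premium: $171.27
Total deductions = $141.71 + $154.11 + $29.51 + $59.02 + $17.71 + $30.64 + $121.75 + $171.27 = $725.72
Net pay = $1,771.37 − $725.72 = $1,045.65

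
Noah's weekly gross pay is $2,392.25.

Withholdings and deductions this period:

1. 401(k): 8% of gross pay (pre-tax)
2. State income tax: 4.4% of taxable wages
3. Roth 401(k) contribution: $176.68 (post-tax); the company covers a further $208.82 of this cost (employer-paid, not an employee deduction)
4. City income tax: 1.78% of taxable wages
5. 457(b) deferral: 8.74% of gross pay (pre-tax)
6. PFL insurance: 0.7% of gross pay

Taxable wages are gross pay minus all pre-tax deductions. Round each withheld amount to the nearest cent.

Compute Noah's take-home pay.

$1,675.27

457(b) deferral: $2,392.25 × 0.0874 = $209.08
401(k): $2,392.25 × 0.08 = $191.38
Pre-tax total = $209.08 + $191.38 = $400.46
Taxable wages = $2,392.25 − $400.46 = $1,991.79
City income tax: $1,991.79 × 0.0178 = $35.45
State income tax: $1,991.79 × 0.044 = $87.64
PFL insurance: $2,392.25 × 0.007 = $16.75
Roth 401(k) contribution: $176.68
(Employer's $208.82 toward Roth 401(k) contribution is not withheld from the employee.)
Total deductions = $209.08 + $191.38 + $35.45 + $87.64 + $16.75 + $176.68 = $716.98
Net pay = $2,392.25 − $716.98 = $1,675.27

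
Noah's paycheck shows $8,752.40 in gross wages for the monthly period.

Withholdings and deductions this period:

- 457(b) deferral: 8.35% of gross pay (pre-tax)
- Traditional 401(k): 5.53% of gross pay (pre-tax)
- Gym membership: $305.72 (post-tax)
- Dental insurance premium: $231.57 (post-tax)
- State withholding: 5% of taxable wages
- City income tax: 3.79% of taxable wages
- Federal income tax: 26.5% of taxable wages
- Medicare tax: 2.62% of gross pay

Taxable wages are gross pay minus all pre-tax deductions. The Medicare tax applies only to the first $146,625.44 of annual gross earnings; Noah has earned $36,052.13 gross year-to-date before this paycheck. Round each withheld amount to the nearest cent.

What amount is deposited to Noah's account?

$4,110.96

Traditional 401(k): $8,752.40 × 0.0553 = $484.01
457(b) deferral: $8,752.40 × 0.0835 = $730.83
Pre-tax total = $484.01 + $730.83 = $1,214.84
Taxable wages = $8,752.40 − $1,214.84 = $7,537.56
City income tax: $7,537.56 × 0.0379 = $285.67
Federal income tax: $7,537.56 × 0.265 = $1,997.45
State withholding: $7,537.56 × 0.05 = $376.88
Medicare tax: cap not yet reached, full $8,752.40 is subject → $8,752.40 × 0.0262 = $229.31
Gym membership: $305.72
Dental insurance premium: $231.57
Total deductions = $484.01 + $730.83 + $285.67 + $1,997.45 + $376.88 + $229.31 + $305.72 + $231.57 = $4,641.44
Net pay = $8,752.40 − $4,641.44 = $4,110.96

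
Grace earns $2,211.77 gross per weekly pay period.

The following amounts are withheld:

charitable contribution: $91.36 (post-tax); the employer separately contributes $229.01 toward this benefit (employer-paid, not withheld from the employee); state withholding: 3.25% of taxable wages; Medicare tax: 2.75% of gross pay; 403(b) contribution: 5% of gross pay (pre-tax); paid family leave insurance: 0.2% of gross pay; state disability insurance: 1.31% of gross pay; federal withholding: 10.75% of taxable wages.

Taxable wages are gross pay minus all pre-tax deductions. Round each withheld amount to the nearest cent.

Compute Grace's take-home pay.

403(b) contribution: $2,211.77 × 0.05 = $110.59
Taxable wages = $2,211.77 − $110.59 = $2,101.18
State withholding: $2,101.18 × 0.0325 = $68.29
Federal withholding: $2,101.18 × 0.1075 = $225.88
Medicare tax: $2,211.77 × 0.0275 = $60.82
Paid family leave insurance: $2,211.77 × 0.002 = $4.42
State disability insurance: $2,211.77 × 0.0131 = $28.97
Charitable contribution: $91.36
(Employer's $229.01 toward charitable contribution is not withheld from the employee.)
Total deductions = $110.59 + $68.29 + $225.88 + $60.82 + $4.42 + $28.97 + $91.36 = $590.33
Net pay = $2,211.77 − $590.33 = $1,621.44

$1,621.44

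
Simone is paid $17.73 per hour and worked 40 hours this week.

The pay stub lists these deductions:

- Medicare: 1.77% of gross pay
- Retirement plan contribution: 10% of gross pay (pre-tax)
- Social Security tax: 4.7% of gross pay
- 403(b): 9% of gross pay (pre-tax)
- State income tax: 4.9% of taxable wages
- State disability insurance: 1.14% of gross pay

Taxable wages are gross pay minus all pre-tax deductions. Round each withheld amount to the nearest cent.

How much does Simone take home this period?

$492.34

Gross pay: 40 × $17.73 = $709.20
403(b): $709.20 × 0.09 = $63.83
Retirement plan contribution: $709.20 × 0.1 = $70.92
Pre-tax total = $63.83 + $70.92 = $134.75
Taxable wages = $709.20 − $134.75 = $574.45
State income tax: $574.45 × 0.049 = $28.15
State disability insurance: $709.20 × 0.0114 = $8.08
Medicare: $709.20 × 0.0177 = $12.55
Social Security tax: $709.20 × 0.047 = $33.33
Total deductions = $63.83 + $70.92 + $28.15 + $8.08 + $12.55 + $33.33 = $216.86
Net pay = $709.20 − $216.86 = $492.34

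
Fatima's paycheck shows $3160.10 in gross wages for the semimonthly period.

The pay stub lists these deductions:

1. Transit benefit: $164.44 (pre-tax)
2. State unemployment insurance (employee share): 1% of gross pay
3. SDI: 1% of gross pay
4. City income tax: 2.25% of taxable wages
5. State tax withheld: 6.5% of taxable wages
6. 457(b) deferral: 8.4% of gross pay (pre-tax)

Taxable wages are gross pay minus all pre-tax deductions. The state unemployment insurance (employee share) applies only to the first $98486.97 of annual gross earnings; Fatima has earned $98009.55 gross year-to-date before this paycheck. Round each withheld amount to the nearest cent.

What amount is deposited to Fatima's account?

$2454.95

457(b) deferral: $3160.10 × 0.084 = $265.45
Transit benefit: $164.44
Pre-tax total = $265.45 + $164.44 = $429.89
Taxable wages = $3160.10 − $429.89 = $2730.21
City income tax: $2730.21 × 0.0225 = $61.43
State tax withheld: $2730.21 × 0.065 = $177.46
SDI: $3160.10 × 0.01 = $31.60
State unemployment insurance (employee share): only $98486.97 − $98009.55 = $477.42 of this check is subject → $477.42 × 0.01 = $4.77
Total deductions = $265.45 + $164.44 + $61.43 + $177.46 + $31.60 + $4.77 = $705.15
Net pay = $3160.10 − $705.15 = $2454.95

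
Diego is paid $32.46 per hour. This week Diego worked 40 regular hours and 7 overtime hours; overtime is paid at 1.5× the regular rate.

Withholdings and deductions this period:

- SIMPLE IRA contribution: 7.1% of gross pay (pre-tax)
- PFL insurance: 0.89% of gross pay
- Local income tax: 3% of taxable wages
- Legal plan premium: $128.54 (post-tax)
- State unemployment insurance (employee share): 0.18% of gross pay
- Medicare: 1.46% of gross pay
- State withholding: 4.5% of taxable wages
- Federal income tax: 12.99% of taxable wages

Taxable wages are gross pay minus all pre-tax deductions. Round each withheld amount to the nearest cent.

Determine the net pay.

Regular pay: 40 × $32.46 = $1298.40
Overtime pay: 7 × $32.46 × 1.5 = $340.83
Gross pay = $1298.40 + $340.83 = $1639.23
SIMPLE IRA contribution: $1639.23 × 0.071 = $116.39
Taxable wages = $1639.23 − $116.39 = $1522.84
State withholding: $1522.84 × 0.045 = $68.53
Local income tax: $1522.84 × 0.03 = $45.69
Federal income tax: $1522.84 × 0.1299 = $197.82
PFL insurance: $1639.23 × 0.0089 = $14.59
State unemployment insurance (employee share): $1639.23 × 0.0018 = $2.95
Medicare: $1639.23 × 0.0146 = $23.93
Legal plan premium: $128.54
Total deductions = $116.39 + $68.53 + $45.69 + $197.82 + $14.59 + $2.95 + $23.93 + $128.54 = $598.44
Net pay = $1639.23 − $598.44 = $1040.79

$1040.79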